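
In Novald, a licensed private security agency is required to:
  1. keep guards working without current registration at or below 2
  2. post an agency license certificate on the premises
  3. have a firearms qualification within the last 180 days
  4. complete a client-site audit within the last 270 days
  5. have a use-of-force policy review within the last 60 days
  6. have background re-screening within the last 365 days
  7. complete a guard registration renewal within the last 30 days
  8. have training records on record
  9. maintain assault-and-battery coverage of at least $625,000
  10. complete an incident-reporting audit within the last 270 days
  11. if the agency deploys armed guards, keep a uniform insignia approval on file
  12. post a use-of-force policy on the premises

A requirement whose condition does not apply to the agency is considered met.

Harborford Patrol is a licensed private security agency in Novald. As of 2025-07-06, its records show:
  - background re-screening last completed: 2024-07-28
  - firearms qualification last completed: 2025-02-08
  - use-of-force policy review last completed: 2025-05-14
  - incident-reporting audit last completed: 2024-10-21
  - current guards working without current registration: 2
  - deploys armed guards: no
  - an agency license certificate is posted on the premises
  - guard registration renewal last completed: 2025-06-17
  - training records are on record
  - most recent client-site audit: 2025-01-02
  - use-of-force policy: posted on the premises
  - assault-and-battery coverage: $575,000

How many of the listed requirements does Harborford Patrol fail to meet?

1. guards working without current registration 2 ≤ 2 → met
2. agency license certificate present → met
3. firearms qualification 148 days ago vs limit 180 → met
4. client-site audit 185 days ago vs limit 270 → met
5. use-of-force policy review 53 days ago vs limit 60 → met
6. background re-screening 343 days ago vs limit 365 → met
7. guard registration renewal 19 days ago vs limit 30 → met
8. training records present → met
9. assault-and-battery coverage $575,000 < $625,000 → not met
10. incident-reporting audit 258 days ago vs limit 270 → met
11. condition 'deploys armed guards' does not hold → requirement n/a → met
12. use-of-force policy present → met
Not met: 1 of 12

1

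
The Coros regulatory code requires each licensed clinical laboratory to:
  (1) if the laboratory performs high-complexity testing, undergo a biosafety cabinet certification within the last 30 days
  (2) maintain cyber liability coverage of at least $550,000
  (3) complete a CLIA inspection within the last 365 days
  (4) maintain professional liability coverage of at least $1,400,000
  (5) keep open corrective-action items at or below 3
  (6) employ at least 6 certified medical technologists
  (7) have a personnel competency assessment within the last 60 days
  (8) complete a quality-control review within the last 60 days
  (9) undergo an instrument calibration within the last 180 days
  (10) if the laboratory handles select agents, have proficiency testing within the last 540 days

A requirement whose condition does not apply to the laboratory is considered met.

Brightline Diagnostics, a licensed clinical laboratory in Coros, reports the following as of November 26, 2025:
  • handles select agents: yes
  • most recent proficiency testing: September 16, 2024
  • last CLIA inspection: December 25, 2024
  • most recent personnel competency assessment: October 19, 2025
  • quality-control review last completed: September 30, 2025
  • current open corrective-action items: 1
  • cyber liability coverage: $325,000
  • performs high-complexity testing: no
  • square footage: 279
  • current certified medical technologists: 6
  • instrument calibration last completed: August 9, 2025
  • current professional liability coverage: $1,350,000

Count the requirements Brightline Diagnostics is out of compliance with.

1. condition 'performs high-complexity testing' does not hold → requirement n/a → met
2. cyber liability coverage $325,000 < $550,000 → not met
3. CLIA inspection 336 days ago vs limit 365 → met
4. professional liability coverage $1,350,000 < $1,400,000 → not met
5. open corrective-action items 1 ≤ 3 → met
6. certified medical technologists 6 ≥ 6 → met
7. personnel competency assessment 38 days ago vs limit 60 → met
8. quality-control review 57 days ago vs limit 60 → met
9. instrument calibration 109 days ago vs limit 180 → met
10. condition 'handles select agents' holds; proficiency testing 436 days ago vs limit 540 → met
Not met: 2 of 10

2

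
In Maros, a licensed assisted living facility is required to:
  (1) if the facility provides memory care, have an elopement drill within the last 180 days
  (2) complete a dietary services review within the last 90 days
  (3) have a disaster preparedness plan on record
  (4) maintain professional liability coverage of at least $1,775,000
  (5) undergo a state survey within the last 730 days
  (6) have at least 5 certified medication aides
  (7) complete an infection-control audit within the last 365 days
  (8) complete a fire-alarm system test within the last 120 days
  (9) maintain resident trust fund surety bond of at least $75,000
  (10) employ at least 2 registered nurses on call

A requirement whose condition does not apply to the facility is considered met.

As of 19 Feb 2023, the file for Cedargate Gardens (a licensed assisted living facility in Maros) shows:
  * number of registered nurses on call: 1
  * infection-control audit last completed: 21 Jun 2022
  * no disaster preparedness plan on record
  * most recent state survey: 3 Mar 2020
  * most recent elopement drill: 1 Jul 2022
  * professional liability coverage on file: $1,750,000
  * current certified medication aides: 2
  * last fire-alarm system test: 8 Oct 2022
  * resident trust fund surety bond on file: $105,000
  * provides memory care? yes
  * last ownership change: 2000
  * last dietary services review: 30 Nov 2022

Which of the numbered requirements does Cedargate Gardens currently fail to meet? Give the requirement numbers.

1. condition 'provides memory care' holds; elopement drill 233 days ago vs limit 180 → not met
2. dietary services review 81 days ago vs limit 90 → met
3. disaster preparedness plan absent → not met
4. professional liability coverage $1,750,000 < $1,775,000 → not met
5. state survey 1083 days ago vs limit 730 → not met
6. certified medication aides 2 < 5 → not met
7. infection-control audit 243 days ago vs limit 365 → met
8. fire-alarm system test 134 days ago vs limit 120 → not met
9. resident trust fund surety bond $105,000 ≥ $75,000 → met
10. registered nurses on call 1 < 2 → not met
Not met: 1, 3, 4, 5, 6, 8, 10

1, 3, 4, 5, 6, 8, 10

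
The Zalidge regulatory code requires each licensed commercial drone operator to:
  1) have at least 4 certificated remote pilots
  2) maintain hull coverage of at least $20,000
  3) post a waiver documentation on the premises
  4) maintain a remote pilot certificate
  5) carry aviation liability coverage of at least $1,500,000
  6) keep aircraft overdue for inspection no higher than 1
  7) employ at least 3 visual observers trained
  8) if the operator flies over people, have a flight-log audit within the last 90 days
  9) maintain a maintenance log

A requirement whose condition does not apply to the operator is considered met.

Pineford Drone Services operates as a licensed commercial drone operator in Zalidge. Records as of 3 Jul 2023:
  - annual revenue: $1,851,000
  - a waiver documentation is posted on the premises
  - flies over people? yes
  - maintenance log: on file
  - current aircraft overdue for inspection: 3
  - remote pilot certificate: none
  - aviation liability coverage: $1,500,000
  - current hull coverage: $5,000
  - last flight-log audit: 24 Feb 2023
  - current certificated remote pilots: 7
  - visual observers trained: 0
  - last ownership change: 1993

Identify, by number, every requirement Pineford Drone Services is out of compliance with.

1. certificated remote pilots 7 ≥ 4 → met
2. hull coverage $5,000 < $20,000 → not met
3. waiver documentation present → met
4. remote pilot certificate absent → not met
5. aviation liability coverage $1,500,000 ≥ $1,500,000 → met
6. aircraft overdue for inspection 3 > 1 → not met
7. visual observers trained 0 < 3 → not met
8. condition 'flies over people' holds; flight-log audit 129 days ago vs limit 90 → not met
9. maintenance log present → met
Not met: 2, 4, 6, 7, 8

2, 4, 6, 7, 8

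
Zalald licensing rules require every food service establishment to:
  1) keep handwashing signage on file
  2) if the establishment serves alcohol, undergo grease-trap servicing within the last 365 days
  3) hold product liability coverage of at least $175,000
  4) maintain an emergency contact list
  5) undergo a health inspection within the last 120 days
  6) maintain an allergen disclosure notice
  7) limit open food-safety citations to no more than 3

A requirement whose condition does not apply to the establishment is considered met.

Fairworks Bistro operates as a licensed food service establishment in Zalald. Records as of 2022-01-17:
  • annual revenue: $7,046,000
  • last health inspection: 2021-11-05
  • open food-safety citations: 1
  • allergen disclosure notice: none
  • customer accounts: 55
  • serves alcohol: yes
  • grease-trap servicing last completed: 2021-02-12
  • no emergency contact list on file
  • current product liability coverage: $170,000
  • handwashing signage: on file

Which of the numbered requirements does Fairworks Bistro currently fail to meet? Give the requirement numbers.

3, 4, 6

1. handwashing signage present → met
2. condition 'serves alcohol' holds; grease-trap servicing 339 days ago vs limit 365 → met
3. product liability coverage $170,000 < $175,000 → not met
4. emergency contact list absent → not met
5. health inspection 73 days ago vs limit 120 → met
6. allergen disclosure notice absent → not met
7. open food-safety citations 1 ≤ 3 → met
Not met: 3, 4, 6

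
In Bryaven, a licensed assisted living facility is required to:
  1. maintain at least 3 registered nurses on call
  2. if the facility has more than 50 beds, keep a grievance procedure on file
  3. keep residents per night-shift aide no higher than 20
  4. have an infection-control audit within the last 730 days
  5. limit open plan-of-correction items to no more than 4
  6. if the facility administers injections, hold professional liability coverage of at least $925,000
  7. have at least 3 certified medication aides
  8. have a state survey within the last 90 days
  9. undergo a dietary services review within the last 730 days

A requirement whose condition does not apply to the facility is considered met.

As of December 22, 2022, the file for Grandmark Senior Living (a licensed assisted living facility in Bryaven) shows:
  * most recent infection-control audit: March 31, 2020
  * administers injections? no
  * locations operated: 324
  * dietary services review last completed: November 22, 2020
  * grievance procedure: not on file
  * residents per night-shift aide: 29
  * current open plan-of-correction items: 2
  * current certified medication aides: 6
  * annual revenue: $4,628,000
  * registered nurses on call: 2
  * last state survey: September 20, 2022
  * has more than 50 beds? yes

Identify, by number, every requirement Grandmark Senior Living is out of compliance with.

1. registered nurses on call 2 < 3 → not met
2. condition 'has more than 50 beds' holds; grievance procedure absent → not met
3. residents per night-shift aide 29 > 20 → not met
4. infection-control audit 996 days ago vs limit 730 → not met
5. open plan-of-correction items 2 ≤ 4 → met
6. condition 'administers injections' does not hold → requirement n/a → met
7. certified medication aides 6 ≥ 3 → met
8. state survey 93 days ago vs limit 90 → not met
9. dietary services review 760 days ago vs limit 730 → not met
Not met: 1, 2, 3, 4, 8, 9

1, 2, 3, 4, 8, 9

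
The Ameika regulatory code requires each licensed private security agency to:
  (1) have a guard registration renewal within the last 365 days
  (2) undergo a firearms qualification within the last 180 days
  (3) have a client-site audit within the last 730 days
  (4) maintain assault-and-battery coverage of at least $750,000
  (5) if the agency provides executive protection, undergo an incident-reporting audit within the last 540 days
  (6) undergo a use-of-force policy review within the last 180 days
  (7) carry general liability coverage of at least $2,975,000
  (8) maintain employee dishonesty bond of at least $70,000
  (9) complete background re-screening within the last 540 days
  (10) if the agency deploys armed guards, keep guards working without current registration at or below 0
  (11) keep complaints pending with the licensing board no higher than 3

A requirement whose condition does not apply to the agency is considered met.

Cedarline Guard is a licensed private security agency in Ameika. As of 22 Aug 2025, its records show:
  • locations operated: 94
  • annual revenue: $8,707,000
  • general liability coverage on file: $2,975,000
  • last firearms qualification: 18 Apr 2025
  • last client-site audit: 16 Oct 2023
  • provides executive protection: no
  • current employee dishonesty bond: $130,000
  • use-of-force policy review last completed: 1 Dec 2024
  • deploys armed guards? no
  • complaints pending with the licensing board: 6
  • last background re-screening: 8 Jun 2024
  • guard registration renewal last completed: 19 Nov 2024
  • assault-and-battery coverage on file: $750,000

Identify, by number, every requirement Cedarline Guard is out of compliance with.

6, 11

1. guard registration renewal 276 days ago vs limit 365 → met
2. firearms qualification 126 days ago vs limit 180 → met
3. client-site audit 676 days ago vs limit 730 → met
4. assault-and-battery coverage $750,000 ≥ $750,000 → met
5. condition 'provides executive protection' does not hold → requirement n/a → met
6. use-of-force policy review 264 days ago vs limit 180 → not met
7. general liability coverage $2,975,000 ≥ $2,975,000 → met
8. employee dishonesty bond $130,000 ≥ $70,000 → met
9. background re-screening 440 days ago vs limit 540 → met
10. condition 'deploys armed guards' does not hold → requirement n/a → met
11. complaints pending with the licensing board 6 > 3 → not met
Not met: 6, 11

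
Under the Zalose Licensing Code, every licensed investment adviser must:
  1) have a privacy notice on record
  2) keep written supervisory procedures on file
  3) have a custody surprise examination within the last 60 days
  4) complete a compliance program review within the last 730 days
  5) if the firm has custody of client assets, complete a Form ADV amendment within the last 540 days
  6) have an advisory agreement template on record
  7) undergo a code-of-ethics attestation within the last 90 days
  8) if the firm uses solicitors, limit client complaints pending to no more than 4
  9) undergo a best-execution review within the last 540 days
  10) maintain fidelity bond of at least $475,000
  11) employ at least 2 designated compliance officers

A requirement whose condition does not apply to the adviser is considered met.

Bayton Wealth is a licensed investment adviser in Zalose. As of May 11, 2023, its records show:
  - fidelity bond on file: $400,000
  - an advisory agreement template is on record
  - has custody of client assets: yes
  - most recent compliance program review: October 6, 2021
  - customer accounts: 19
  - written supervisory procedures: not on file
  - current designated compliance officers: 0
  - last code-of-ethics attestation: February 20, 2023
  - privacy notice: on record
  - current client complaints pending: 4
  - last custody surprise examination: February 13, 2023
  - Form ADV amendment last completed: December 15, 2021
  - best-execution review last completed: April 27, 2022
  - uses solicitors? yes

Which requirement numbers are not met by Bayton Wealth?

2, 3, 10, 11

1. privacy notice present → met
2. written supervisory procedures absent → not met
3. custody surprise examination 87 days ago vs limit 60 → not met
4. compliance program review 582 days ago vs limit 730 → met
5. condition 'has custody of client assets' holds; Form ADV amendment 512 days ago vs limit 540 → met
6. advisory agreement template present → met
7. code-of-ethics attestation 80 days ago vs limit 90 → met
8. condition 'uses solicitors' holds; client complaints pending 4 ≤ 4 → met
9. best-execution review 379 days ago vs limit 540 → met
10. fidelity bond $400,000 < $475,000 → not met
11. designated compliance officers 0 < 2 → not met
Not met: 2, 3, 10, 11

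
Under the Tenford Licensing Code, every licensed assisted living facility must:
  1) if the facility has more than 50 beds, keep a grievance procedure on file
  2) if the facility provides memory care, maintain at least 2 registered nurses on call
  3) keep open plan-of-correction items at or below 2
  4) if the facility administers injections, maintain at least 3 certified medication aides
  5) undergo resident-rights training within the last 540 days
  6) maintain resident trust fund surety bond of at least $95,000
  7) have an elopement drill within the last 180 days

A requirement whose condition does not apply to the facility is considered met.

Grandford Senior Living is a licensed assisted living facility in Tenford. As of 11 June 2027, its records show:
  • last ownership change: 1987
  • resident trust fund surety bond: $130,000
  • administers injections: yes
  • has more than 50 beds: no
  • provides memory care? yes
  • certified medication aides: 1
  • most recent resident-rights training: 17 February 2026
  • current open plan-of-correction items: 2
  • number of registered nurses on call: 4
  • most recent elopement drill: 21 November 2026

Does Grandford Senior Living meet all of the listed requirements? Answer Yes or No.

1. condition 'has more than 50 beds' does not hold → requirement n/a → met
2. condition 'provides memory care' holds; registered nurses on call 4 ≥ 2 → met
3. open plan-of-correction items 2 ≤ 2 → met
4. condition 'administers injections' holds; certified medication aides 1 < 3 → not met
5. resident-rights training 479 days ago vs limit 540 → met
6. resident trust fund surety bond $130,000 ≥ $95,000 → met
7. elopement drill 202 days ago vs limit 180 → not met
Not met: 4, 7

No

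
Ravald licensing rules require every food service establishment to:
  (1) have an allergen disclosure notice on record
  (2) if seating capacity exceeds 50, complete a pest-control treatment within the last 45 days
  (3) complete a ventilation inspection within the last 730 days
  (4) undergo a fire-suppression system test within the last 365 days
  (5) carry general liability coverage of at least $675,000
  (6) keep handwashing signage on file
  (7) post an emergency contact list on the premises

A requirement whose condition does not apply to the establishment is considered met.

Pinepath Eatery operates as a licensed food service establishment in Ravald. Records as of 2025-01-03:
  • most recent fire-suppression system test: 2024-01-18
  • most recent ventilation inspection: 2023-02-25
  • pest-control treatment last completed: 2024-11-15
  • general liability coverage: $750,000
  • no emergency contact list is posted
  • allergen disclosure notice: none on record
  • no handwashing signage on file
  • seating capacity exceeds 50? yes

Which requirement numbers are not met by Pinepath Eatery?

1, 2, 6, 7

1. allergen disclosure notice absent → not met
2. condition 'seating capacity exceeds 50' holds; pest-control treatment 49 days ago vs limit 45 → not met
3. ventilation inspection 678 days ago vs limit 730 → met
4. fire-suppression system test 351 days ago vs limit 365 → met
5. general liability coverage $750,000 ≥ $675,000 → met
6. handwashing signage absent → not met
7. emergency contact list absent → not met
Not met: 1, 2, 6, 7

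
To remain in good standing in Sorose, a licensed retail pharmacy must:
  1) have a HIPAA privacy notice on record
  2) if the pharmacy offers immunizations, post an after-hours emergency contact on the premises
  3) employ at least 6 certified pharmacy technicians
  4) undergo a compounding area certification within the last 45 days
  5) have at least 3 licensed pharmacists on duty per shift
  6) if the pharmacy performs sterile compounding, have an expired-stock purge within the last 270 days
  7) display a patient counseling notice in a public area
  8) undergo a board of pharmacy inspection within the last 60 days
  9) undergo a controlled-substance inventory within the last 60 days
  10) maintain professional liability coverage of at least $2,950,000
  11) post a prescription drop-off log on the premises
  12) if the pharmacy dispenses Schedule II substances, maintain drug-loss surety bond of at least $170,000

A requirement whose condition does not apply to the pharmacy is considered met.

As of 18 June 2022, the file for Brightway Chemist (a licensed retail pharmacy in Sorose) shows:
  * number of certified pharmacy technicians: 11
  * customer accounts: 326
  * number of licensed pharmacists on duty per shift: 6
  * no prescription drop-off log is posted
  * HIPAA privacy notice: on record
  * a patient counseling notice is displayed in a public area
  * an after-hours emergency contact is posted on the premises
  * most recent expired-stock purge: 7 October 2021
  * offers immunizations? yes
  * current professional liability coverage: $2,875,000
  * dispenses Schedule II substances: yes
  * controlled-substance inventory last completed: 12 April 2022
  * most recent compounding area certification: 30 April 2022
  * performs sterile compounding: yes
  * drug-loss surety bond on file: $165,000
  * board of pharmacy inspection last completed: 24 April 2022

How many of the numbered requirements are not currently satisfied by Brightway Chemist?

1. HIPAA privacy notice present → met
2. condition 'offers immunizations' holds; after-hours emergency contact present → met
3. certified pharmacy technicians 11 ≥ 6 → met
4. compounding area certification 49 days ago vs limit 45 → not met
5. licensed pharmacists on duty per shift 6 ≥ 3 → met
6. condition 'performs sterile compounding' holds; expired-stock purge 254 days ago vs limit 270 → met
7. patient counseling notice present → met
8. board of pharmacy inspection 55 days ago vs limit 60 → met
9. controlled-substance inventory 67 days ago vs limit 60 → not met
10. professional liability coverage $2,875,000 < $2,950,000 → not met
11. prescription drop-off log absent → not met
12. condition 'dispenses Schedule II substances' holds; drug-loss surety bond $165,000 < $170,000 → not met
Not met: 5 of 12

5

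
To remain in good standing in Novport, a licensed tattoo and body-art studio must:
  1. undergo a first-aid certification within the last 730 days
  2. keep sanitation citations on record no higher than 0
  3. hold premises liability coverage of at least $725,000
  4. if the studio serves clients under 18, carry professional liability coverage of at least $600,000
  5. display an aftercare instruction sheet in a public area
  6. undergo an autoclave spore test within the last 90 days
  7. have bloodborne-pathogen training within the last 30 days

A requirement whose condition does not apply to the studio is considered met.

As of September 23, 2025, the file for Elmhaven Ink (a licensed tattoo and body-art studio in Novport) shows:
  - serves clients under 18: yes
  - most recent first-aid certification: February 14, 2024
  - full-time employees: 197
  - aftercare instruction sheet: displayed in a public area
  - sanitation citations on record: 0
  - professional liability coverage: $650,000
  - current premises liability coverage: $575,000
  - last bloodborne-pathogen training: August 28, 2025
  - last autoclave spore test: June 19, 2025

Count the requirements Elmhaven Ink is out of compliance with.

1. first-aid certification 587 days ago vs limit 730 → met
2. sanitation citations on record 0 ≤ 0 → met
3. premises liability coverage $575,000 < $725,000 → not met
4. condition 'serves clients under 18' holds; professional liability coverage $650,000 ≥ $600,000 → met
5. aftercare instruction sheet present → met
6. autoclave spore test 96 days ago vs limit 90 → not met
7. bloodborne-pathogen training 26 days ago vs limit 30 → met
Not met: 2 of 7

2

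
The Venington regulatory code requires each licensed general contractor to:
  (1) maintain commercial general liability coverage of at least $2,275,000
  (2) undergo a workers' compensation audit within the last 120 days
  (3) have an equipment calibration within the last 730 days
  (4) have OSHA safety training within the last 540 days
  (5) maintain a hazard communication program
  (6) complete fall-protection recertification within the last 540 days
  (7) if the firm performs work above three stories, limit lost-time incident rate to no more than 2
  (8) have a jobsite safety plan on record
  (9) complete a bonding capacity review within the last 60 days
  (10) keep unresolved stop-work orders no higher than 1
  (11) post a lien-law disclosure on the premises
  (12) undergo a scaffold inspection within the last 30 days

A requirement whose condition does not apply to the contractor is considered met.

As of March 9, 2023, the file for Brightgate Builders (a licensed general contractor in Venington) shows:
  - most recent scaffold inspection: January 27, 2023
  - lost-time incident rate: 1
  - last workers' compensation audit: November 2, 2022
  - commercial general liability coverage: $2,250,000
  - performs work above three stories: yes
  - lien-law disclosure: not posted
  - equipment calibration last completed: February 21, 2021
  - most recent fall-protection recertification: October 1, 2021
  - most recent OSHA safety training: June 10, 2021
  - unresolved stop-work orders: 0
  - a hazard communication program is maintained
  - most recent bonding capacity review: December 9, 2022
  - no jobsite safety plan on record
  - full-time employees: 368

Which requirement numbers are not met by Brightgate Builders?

1. commercial general liability coverage $2,250,000 < $2,275,000 → not met
2. workers' compensation audit 127 days ago vs limit 120 → not met
3. equipment calibration 746 days ago vs limit 730 → not met
4. OSHA safety training 637 days ago vs limit 540 → not met
5. hazard communication program present → met
6. fall-protection recertification 524 days ago vs limit 540 → met
7. condition 'performs work above three stories' holds; lost-time incident rate 1 ≤ 2 → met
8. jobsite safety plan absent → not met
9. bonding capacity review 90 days ago vs limit 60 → not met
10. unresolved stop-work orders 0 ≤ 1 → met
11. lien-law disclosure absent → not met
12. scaffold inspection 41 days ago vs limit 30 → not met
Not met: 1, 2, 3, 4, 8, 9, 11, 12

1, 2, 3, 4, 8, 9, 11, 12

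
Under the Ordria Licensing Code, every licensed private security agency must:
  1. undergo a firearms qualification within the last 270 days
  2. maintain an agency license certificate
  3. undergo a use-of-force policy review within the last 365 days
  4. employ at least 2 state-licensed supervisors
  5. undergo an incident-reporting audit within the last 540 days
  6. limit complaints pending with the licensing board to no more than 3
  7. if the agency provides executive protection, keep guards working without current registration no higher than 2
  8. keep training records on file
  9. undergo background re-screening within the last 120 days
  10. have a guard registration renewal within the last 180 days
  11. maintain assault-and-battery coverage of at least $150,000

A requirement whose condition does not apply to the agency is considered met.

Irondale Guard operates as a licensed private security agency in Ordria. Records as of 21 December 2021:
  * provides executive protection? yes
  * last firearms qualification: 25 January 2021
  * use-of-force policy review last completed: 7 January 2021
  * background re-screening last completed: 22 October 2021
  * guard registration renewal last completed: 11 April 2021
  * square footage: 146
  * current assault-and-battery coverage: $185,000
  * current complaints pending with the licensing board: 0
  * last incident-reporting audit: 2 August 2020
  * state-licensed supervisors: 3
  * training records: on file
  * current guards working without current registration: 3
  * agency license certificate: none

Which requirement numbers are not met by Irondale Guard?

1. firearms qualification 330 days ago vs limit 270 → not met
2. agency license certificate absent → not met
3. use-of-force policy review 348 days ago vs limit 365 → met
4. state-licensed supervisors 3 ≥ 2 → met
5. incident-reporting audit 506 days ago vs limit 540 → met
6. complaints pending with the licensing board 0 ≤ 3 → met
7. condition 'provides executive protection' holds; guards working without current registration 3 > 2 → not met
8. training records present → met
9. background re-screening 60 days ago vs limit 120 → met
10. guard registration renewal 254 days ago vs limit 180 → not met
11. assault-and-battery coverage $185,000 ≥ $150,000 → met
Not met: 1, 2, 7, 10

1, 2, 7, 10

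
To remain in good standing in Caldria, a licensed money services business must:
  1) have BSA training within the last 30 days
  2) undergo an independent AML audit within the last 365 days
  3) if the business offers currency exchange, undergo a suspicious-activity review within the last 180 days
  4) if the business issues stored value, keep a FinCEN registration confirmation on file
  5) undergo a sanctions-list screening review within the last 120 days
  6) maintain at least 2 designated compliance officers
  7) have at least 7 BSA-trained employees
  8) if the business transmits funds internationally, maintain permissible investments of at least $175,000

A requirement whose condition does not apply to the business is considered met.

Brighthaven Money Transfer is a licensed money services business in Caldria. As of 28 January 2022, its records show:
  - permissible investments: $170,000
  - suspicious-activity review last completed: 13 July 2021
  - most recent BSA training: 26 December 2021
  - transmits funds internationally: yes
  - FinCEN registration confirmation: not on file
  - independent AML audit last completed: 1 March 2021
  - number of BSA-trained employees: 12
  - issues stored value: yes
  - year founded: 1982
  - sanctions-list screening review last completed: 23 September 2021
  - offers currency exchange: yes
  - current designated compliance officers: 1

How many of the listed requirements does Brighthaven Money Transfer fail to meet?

6

1. BSA training 33 days ago vs limit 30 → not met
2. independent AML audit 333 days ago vs limit 365 → met
3. condition 'offers currency exchange' holds; suspicious-activity review 199 days ago vs limit 180 → not met
4. condition 'issues stored value' holds; FinCEN registration confirmation absent → not met
5. sanctions-list screening review 127 days ago vs limit 120 → not met
6. designated compliance officers 1 < 2 → not met
7. BSA-trained employees 12 ≥ 7 → met
8. condition 'transmits funds internationally' holds; permissible investments $170,000 < $175,000 → not met
Not met: 6 of 8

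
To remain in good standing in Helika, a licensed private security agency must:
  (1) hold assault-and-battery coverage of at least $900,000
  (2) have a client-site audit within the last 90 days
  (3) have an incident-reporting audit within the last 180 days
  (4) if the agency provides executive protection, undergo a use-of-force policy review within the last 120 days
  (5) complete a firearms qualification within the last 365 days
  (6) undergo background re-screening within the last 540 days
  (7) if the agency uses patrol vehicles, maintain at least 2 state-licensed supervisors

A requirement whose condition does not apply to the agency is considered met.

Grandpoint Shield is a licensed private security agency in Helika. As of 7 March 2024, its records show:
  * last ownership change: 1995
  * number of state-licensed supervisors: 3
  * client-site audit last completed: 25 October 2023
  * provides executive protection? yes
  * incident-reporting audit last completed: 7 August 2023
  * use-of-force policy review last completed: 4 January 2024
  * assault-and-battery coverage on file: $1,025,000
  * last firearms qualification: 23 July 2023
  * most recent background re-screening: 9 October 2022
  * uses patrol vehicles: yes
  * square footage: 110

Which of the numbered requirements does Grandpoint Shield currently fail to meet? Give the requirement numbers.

1. assault-and-battery coverage $1,025,000 ≥ $900,000 → met
2. client-site audit 134 days ago vs limit 90 → not met
3. incident-reporting audit 213 days ago vs limit 180 → not met
4. condition 'provides executive protection' holds; use-of-force policy review 63 days ago vs limit 120 → met
5. firearms qualification 228 days ago vs limit 365 → met
6. background re-screening 515 days ago vs limit 540 → met
7. condition 'uses patrol vehicles' holds; state-licensed supervisors 3 ≥ 2 → met
Not met: 2, 3

2, 3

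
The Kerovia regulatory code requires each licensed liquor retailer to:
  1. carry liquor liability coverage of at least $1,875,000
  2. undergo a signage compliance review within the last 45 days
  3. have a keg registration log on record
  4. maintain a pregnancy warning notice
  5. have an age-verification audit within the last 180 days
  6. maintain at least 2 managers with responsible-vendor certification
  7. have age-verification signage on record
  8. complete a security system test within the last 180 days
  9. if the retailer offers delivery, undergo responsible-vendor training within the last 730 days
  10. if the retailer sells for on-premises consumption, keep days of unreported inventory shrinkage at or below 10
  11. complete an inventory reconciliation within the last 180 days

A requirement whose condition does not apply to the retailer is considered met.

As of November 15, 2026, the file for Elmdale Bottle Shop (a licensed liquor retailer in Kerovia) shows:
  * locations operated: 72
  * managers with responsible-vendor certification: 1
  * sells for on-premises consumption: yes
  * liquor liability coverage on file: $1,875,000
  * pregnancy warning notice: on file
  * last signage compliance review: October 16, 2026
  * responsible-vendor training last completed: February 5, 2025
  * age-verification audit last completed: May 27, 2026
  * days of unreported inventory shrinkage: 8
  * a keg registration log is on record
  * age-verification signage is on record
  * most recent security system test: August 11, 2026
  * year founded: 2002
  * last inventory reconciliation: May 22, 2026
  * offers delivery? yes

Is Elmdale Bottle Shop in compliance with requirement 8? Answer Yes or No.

Yes

8. security system test 96 days ago vs limit 180 → met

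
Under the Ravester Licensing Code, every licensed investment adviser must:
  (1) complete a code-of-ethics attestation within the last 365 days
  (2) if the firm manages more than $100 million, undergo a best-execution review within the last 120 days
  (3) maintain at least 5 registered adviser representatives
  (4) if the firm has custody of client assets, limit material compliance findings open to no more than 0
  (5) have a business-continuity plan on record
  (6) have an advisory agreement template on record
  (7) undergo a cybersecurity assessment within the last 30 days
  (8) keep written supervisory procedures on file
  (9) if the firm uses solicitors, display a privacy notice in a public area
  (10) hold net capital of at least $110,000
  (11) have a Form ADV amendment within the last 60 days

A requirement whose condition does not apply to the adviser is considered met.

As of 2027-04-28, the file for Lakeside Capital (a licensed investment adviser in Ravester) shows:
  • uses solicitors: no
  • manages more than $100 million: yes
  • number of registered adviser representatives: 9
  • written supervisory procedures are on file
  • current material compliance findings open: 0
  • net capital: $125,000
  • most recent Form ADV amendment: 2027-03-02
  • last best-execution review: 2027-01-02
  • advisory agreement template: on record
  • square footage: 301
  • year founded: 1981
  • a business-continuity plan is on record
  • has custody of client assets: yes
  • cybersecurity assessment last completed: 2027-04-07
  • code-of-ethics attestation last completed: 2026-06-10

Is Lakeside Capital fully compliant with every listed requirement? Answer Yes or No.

Yes

1. code-of-ethics attestation 322 days ago vs limit 365 → met
2. condition 'manages more than $100 million' holds; best-execution review 116 days ago vs limit 120 → met
3. registered adviser representatives 9 ≥ 5 → met
4. condition 'has custody of client assets' holds; material compliance findings open 0 ≤ 0 → met
5. business-continuity plan present → met
6. advisory agreement template present → met
7. cybersecurity assessment 21 days ago vs limit 30 → met
8. written supervisory procedures present → met
9. condition 'uses solicitors' does not hold → requirement n/a → met
10. net capital $125,000 ≥ $110,000 → met
11. Form ADV amendment 57 days ago vs limit 60 → met
All met.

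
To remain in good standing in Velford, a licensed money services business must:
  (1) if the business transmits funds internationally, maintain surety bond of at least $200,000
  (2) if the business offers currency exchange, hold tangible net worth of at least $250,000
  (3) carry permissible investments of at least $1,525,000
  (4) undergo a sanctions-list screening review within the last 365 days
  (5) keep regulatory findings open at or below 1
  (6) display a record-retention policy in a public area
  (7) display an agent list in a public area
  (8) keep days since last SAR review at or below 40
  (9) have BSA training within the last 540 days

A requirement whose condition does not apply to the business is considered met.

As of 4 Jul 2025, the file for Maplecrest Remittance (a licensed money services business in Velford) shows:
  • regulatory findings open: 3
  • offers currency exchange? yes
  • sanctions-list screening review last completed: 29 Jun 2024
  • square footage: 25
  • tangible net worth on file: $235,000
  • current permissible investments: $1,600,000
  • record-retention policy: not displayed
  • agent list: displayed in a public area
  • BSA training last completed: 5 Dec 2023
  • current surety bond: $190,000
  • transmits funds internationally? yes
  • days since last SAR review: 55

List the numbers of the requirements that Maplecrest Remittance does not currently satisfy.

1. condition 'transmits funds internationally' holds; surety bond $190,000 < $200,000 → not met
2. condition 'offers currency exchange' holds; tangible net worth $235,000 < $250,000 → not met
3. permissible investments $1,600,000 ≥ $1,525,000 → met
4. sanctions-list screening review 370 days ago vs limit 365 → not met
5. regulatory findings open 3 > 1 → not met
6. record-retention policy absent → not met
7. agent list present → met
8. days since last SAR review 55 > 40 → not met
9. BSA training 577 days ago vs limit 540 → not met
Not met: 1, 2, 4, 5, 6, 8, 9

1, 2, 4, 5, 6, 8, 9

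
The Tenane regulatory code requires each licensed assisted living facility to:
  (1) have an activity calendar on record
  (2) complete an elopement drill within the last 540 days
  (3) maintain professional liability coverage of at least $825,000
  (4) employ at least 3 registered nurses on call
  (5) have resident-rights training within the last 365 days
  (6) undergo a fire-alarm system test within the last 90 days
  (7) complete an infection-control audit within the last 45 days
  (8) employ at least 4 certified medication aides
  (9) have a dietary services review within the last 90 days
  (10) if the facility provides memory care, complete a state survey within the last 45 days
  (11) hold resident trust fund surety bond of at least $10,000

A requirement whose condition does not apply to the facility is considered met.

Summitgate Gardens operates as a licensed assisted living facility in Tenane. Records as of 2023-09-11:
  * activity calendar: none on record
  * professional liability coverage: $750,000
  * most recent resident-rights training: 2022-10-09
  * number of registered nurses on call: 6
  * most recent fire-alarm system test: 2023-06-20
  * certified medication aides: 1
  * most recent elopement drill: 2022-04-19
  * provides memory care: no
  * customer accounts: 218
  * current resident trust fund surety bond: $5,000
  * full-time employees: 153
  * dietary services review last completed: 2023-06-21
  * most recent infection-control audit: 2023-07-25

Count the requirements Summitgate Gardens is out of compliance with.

5

1. activity calendar absent → not met
2. elopement drill 510 days ago vs limit 540 → met
3. professional liability coverage $750,000 < $825,000 → not met
4. registered nurses on call 6 ≥ 3 → met
5. resident-rights training 337 days ago vs limit 365 → met
6. fire-alarm system test 83 days ago vs limit 90 → met
7. infection-control audit 48 days ago vs limit 45 → not met
8. certified medication aides 1 < 4 → not met
9. dietary services review 82 days ago vs limit 90 → met
10. condition 'provides memory care' does not hold → requirement n/a → met
11. resident trust fund surety bond $5,000 < $10,000 → not met
Not met: 5 of 11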